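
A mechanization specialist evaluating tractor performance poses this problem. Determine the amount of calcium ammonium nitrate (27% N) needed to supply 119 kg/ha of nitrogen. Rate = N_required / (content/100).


Rate = N_required / (N_content / 100)
     = 119 / (27 / 100)
     = 119 / 0.27
     = 440.74 kg/ha


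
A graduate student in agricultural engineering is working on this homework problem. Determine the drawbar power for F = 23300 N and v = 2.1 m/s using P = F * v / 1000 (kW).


P = F * v / 1000
  = 23300 * 2.1 / 1000
  = 48930 / 1000
  = 48.93 kW


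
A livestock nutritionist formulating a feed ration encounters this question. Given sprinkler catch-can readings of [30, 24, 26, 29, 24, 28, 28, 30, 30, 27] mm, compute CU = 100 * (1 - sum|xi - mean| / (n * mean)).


xbar = 276 / 10 = 27.600
sum|xi - xbar| = 18.800
CU = 100 * (1 - 18.800 / (10 * 27.600))
   = 100 * (1 - 0.0681)
   = 93.19%


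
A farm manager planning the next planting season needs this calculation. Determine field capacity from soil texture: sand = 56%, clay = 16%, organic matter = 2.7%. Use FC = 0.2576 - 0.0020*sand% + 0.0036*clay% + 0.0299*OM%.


FC = 0.2576 - 0.0020*56 + 0.0036*16 + 0.0299*2.7
   = 0.2576 - 0.1120 + 0.0576 + 0.0807
   = 0.2839


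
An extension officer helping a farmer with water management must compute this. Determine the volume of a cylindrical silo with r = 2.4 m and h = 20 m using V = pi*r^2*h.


V = pi * r^2 * h
  = pi * 2.4^2 * 20
  = pi * 5.76 * 20
  = 361.91 m^3


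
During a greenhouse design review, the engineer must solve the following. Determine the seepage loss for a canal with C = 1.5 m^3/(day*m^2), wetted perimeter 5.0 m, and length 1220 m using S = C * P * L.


S = C * P * L
  = 1.5 * 5.0 * 1220
  = 9150 m^3/day


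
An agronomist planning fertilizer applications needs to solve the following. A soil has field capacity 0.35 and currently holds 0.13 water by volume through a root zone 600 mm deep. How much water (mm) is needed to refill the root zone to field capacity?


SMD = (FC - theta) * D
    = (0.35 - 0.13) * 600
    = 0.220 * 600
    = 132 mm


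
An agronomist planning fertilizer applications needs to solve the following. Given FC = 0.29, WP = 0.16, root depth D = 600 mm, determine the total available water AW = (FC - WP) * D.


AW = (FC - WP) * D
   = (0.29 - 0.16) * 600
   = 0.13 * 600
   = 78 mm


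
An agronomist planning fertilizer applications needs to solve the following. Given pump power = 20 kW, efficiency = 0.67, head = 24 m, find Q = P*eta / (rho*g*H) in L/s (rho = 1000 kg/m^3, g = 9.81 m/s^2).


Q = (P * 1000 * eta) / (rho * g * H)
  = (20 * 1000 * 0.67) / (1000 * 9.81 * 24)
  = 13400 / 235440
  = 0.05691 m^3/s = 56.91 L/s


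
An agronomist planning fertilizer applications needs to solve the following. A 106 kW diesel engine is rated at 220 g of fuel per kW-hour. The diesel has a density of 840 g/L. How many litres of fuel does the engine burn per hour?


FC = P * BSFC / rho_fuel
   = 106 * 220 / 840
   = 23320 / 840
   = 27.76 L/h


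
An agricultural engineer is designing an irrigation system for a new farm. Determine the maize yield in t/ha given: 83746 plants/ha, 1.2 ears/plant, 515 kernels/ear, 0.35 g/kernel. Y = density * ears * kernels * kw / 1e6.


Y = density * ears * kernels * kw
  = 83746 * 1.2 * 515 * 0.35 g/ha
  = 18114259.80 g/ha
  = 18114.26 kg/ha = 18.11 t/ha


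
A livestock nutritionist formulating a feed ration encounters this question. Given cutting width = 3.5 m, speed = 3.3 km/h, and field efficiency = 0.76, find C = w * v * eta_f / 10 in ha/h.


C = w * v * eta_f / 10
  = 3.5 * 3.3 * 0.76 / 10
  = 8.78 / 10
  = 0.88 ha/h


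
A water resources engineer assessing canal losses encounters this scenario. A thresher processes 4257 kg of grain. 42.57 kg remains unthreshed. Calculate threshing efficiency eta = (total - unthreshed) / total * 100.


eta = (total - unthreshed) / total * 100
    = (4257 - 42.57) / 4257 * 100
    = 4214.43 / 4257 * 100
    = 99%


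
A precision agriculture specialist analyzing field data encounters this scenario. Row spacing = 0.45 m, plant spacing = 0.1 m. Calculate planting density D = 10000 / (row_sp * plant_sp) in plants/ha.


D = 10000 / (row_sp * plant_sp)
  = 10000 / (0.45 * 0.1)
  = 10000 / 0.0450
  = 222222.22 plants/ha


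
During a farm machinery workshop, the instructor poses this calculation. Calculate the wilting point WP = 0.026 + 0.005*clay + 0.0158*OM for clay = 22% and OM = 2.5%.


WP = 0.026 + 0.005*22 + 0.0158*2.5
   = 0.026 + 0.1100 + 0.0395
   = 0.1755


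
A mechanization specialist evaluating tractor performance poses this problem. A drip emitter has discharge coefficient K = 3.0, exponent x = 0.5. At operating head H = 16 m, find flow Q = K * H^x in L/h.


Q = K * H^x
  = 3.0 * 16^0.5
  = 3.0 * 4
  = 12 L/h


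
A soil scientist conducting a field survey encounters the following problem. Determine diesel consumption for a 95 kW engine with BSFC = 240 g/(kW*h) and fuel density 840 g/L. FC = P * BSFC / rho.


FC = P * BSFC / rho_fuel
   = 95 * 240 / 840
   = 22800 / 840
   = 27.14 L/h


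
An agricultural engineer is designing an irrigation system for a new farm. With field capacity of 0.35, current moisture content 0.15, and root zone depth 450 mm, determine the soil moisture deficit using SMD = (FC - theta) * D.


SMD = (FC - theta) * D
    = (0.35 - 0.15) * 450
    = 0.200 * 450
    = 90 mm


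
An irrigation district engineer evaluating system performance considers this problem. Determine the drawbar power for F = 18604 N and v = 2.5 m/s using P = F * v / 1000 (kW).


P = F * v / 1000
  = 18604 * 2.5 / 1000
  = 46510 / 1000
  = 46.51 kW


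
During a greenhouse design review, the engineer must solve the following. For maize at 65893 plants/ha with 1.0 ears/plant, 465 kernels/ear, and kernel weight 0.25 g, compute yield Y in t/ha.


Y = density * ears * kernels * kw
  = 65893 * 1.0 * 465 * 0.25 g/ha
  = 7660061.25 g/ha
  = 7660.06 kg/ha = 7.66 t/ha


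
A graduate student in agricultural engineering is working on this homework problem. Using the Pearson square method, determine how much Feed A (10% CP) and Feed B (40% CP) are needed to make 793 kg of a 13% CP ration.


parts_A = CP_b - target = 40 - 13 = 27
parts_B = target - CP_a = 13 - 10 = 3
total_parts = 27 + 3 = 30
Feed A = 793 * 27 / 30 = 713.70 kg
Feed B = 793 * 3 / 30 = 79.30 kg

713.70 kg


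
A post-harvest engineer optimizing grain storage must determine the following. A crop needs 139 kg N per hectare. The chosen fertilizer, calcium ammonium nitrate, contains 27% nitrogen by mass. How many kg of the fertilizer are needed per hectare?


Rate = N_required / (N_content / 100)
     = 139 / (27 / 100)
     = 139 / 0.27
     = 514.81 kg/ha


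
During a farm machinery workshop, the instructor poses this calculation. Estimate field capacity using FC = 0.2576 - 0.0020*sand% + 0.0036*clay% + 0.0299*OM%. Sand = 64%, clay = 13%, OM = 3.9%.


FC = 0.2576 - 0.0020*64 + 0.0036*13 + 0.0299*3.9
   = 0.2576 - 0.1280 + 0.0468 + 0.1166
   = 0.2930


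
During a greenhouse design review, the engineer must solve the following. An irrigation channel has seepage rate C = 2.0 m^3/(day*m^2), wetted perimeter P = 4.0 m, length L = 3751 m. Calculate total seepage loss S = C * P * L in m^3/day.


S = C * P * L
  = 2.0 * 4.0 * 3751
  = 30008 m^3/day


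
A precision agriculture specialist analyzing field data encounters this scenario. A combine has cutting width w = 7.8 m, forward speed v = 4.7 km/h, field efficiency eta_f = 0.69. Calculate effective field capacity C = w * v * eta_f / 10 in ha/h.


C = w * v * eta_f / 10
  = 7.8 * 4.7 * 0.69 / 10
  = 25.30 / 10
  = 2.53 ha/h


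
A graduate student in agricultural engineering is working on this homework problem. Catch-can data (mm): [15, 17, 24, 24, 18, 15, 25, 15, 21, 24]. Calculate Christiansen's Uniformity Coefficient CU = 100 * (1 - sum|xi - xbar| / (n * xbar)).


xbar = 198 / 10 = 19.800
sum|xi - xbar| = 38
CU = 100 * (1 - 38 / (10 * 19.800))
   = 100 * (1 - 0.1919)
   = 80.81%


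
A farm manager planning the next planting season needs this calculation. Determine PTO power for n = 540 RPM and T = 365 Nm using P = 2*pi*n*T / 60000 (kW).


P = 2*pi*n*T / 60000
  = 2*pi * 540 * 365 / 60000
  = 1238415.82 / 60000
  = 20.64 kW


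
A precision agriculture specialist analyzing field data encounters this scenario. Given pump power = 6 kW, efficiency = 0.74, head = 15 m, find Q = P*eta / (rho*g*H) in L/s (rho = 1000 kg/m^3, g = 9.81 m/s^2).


Q = (P * 1000 * eta) / (rho * g * H)
  = (6 * 1000 * 0.74) / (1000 * 9.81 * 15)
  = 4440 / 147150
  = 0.03017 m^3/s = 30.17 L/s


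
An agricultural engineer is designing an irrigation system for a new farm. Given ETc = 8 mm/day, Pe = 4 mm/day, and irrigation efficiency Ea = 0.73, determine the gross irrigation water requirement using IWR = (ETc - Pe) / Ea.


IWR = (ETc - Pe) / Ea
    = (8 - 4) / 0.73
    = 4 / 0.73
    = 5.48 mm/day


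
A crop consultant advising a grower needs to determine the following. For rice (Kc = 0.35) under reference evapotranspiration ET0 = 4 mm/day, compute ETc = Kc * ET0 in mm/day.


ETc = Kc * ET0
    = 0.35 * 4
    = 1.40 mm/day


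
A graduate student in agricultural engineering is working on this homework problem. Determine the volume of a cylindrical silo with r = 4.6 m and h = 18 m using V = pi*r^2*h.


V = pi * r^2 * h
  = pi * 4.6^2 * 18
  = pi * 21.16 * 18
  = 1196.57 m^3


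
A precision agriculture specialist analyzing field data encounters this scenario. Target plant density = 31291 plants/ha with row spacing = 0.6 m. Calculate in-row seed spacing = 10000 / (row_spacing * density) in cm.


spacing = 10000 / (row_sp * density)
        = 10000 / (0.6 * 31291)
        = 10000 / 18774.60
        = 0.53263 m = 53.26 cm


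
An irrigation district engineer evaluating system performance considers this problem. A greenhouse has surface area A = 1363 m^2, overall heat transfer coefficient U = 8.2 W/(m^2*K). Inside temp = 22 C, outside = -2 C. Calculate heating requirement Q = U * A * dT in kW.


dT = 22 - (-2) = 24 K
Q = U * A * dT
  = 8.2 * 1363 * 24
  = 268238.40 W = 268.24 kW


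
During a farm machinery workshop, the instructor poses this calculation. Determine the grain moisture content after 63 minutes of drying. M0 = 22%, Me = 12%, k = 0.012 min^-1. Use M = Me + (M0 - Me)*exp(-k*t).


M = Me + (M0 - Me) * e^(-k*t)
  = 12 + (22 - 12) * e^(-0.012*63)
  = 12 + 10 * e^(-0.756)
  = 12 + 10 * 0.46954
  = 12 + 4.6954
  = 16.70%


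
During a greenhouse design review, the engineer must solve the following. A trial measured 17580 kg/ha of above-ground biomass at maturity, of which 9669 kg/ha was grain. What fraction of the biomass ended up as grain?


HI = grain_yield / biomass
   = 9669 / 17580
   = 0.55


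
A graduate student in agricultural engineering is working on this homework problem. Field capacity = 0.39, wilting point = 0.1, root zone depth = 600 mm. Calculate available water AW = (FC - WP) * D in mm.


AW = (FC - WP) * D
   = (0.39 - 0.1) * 600
   = 0.29 * 600
   = 174 mm


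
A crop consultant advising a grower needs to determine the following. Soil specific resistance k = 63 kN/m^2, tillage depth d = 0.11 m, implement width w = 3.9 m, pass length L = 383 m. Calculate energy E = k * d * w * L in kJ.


E = k * d * w * L
  = 63 * 0.11 * 3.9 * 383
  = 10351.34 kJ


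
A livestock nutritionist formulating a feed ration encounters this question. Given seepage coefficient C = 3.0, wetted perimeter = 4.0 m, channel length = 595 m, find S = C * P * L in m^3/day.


S = C * P * L
  = 3.0 * 4.0 * 595
  = 7140 m^3/day


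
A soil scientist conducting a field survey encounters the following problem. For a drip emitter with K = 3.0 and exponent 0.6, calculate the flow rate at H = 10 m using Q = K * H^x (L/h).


Q = K * H^x
  = 3.0 * 10^0.6
  = 3.0 * 3.9811
  = 11.94 L/h


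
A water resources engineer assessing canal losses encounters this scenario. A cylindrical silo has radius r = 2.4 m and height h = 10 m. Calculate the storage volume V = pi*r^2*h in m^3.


V = pi * r^2 * h
  = pi * 2.4^2 * 10
  = pi * 5.76 * 10
  = 180.96 m^3


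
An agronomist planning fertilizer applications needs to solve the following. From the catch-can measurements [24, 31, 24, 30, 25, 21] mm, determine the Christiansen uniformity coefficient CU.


xbar = 155 / 6 = 25.833
sum|xi - xbar| = 18.667
CU = 100 * (1 - 18.667 / (6 * 25.833))
   = 100 * (1 - 0.1204)
   = 87.96%


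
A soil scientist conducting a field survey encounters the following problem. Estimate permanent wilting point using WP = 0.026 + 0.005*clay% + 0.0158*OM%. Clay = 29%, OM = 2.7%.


WP = 0.026 + 0.005*29 + 0.0158*2.7
   = 0.026 + 0.1450 + 0.0427
   = 0.2137


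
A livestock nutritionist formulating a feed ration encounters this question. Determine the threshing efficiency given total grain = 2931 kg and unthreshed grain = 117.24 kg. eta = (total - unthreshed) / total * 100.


eta = (total - unthreshed) / total * 100
    = (2931 - 117.24) / 2931 * 100
    = 2813.76 / 2931 * 100
    = 96%


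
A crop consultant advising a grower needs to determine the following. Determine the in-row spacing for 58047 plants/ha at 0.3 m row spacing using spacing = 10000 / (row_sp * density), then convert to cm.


spacing = 10000 / (row_sp * density)
        = 10000 / (0.3 * 58047)
        = 10000 / 17414.10
        = 0.57425 m = 57.42 cm


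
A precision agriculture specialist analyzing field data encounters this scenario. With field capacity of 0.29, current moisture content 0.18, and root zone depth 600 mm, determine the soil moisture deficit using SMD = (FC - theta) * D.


SMD = (FC - theta) * D
    = (0.29 - 0.18) * 600
    = 0.110 * 600
    = 66 mm


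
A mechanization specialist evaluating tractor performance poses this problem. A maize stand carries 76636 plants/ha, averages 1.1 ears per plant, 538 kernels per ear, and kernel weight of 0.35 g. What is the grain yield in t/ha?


Y = density * ears * kernels * kw
  = 76636 * 1.1 * 538 * 0.35 g/ha
  = 15873614.68 g/ha
  = 15873.61 kg/ha = 15.87 t/ha


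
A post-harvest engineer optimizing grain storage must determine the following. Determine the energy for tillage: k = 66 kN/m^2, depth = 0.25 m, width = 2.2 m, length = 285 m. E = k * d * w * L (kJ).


E = k * d * w * L
  = 66 * 0.25 * 2.2 * 285
  = 10345.50 kJ


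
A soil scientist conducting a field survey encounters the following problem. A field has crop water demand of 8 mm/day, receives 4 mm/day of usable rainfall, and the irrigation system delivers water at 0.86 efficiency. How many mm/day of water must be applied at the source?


IWR = (ETc - Pe) / Ea
    = (8 - 4) / 0.86
    = 4 / 0.86
    = 4.65 mm/day


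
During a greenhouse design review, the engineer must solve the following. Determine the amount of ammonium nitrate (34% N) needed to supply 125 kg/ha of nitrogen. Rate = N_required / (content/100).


Rate = N_required / (N_content / 100)
     = 125 / (34 / 100)
     = 125 / 0.34
     = 367.65 kg/ha


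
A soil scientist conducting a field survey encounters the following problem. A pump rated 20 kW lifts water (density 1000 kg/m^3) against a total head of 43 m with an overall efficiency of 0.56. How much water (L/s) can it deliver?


Q = (P * 1000 * eta) / (rho * g * H)
  = (20 * 1000 * 0.56) / (1000 * 9.81 * 43)
  = 11200 / 421830
  = 0.02655 m^3/s = 26.55 L/s


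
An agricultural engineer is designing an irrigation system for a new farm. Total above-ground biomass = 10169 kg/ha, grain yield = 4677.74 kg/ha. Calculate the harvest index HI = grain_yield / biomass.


HI = grain_yield / biomass
   = 4677.74 / 10169
   = 0.46


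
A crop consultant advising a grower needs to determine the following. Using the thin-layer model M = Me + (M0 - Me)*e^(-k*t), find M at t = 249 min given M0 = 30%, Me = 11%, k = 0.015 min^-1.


M = Me + (M0 - Me) * e^(-k*t)
  = 11 + (30 - 11) * e^(-0.015*249)
  = 11 + 19 * e^(-3.735)
  = 11 + 19 * 0.02387
  = 11 + 0.4536
  = 11.45%


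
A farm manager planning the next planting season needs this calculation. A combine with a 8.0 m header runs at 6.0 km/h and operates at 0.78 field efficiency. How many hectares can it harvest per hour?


C = w * v * eta_f / 10
  = 8.0 * 6.0 * 0.78 / 10
  = 37.44 / 10
  = 3.74 ha/h


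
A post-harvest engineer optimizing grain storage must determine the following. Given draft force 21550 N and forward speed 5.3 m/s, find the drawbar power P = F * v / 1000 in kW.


P = F * v / 1000
  = 21550 * 5.3 / 1000
  = 114215 / 1000
  = 114.22 kW


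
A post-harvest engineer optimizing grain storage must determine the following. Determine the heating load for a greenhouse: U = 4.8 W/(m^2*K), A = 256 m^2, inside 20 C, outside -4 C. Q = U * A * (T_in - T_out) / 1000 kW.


dT = 20 - (-4) = 24 K
Q = U * A * dT
  = 4.8 * 256 * 24
  = 29491.20 W = 29.49 kW


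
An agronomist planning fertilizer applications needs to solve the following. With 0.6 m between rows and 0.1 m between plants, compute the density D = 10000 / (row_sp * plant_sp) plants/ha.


D = 10000 / (row_sp * plant_sp)
  = 10000 / (0.6 * 0.1)
  = 10000 / 0.0600
  = 166666.67 plants/ha


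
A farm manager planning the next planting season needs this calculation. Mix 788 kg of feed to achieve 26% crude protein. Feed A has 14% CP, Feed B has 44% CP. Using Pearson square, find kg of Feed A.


parts_A = CP_b - target = 44 - 26 = 18
parts_B = target - CP_a = 26 - 14 = 12
total_parts = 18 + 12 = 30
Feed A = 788 * 18 / 30 = 472.80 kg
Feed B = 788 * 12 / 30 = 315.20 kg

472.80 kg


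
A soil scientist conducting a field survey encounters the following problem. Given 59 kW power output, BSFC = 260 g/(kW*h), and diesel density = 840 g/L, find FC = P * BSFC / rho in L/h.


FC = P * BSFC / rho_fuel
   = 59 * 260 / 840
   = 15340 / 840
   = 18.26 L/h


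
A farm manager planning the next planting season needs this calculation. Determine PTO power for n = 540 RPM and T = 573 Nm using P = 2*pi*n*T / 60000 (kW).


P = 2*pi*n*T / 60000
  = 2*pi * 540 * 573 / 60000
  = 1944143.20 / 60000
  = 32.40 kW


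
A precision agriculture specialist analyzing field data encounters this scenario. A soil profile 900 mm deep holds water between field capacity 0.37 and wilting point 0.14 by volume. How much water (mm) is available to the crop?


AW = (FC - WP) * D
   = (0.37 - 0.14) * 900
   = 0.23 * 900
   = 207 mm


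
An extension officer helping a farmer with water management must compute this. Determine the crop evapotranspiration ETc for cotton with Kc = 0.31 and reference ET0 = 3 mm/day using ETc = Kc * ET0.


ETc = Kc * ET0
    = 0.31 * 3
    = 0.93 mm/day


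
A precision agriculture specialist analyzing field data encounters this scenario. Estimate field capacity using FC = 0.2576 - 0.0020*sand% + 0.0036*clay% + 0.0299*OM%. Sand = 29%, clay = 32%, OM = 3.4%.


FC = 0.2576 - 0.0020*29 + 0.0036*32 + 0.0299*3.4
   = 0.2576 - 0.0580 + 0.1152 + 0.1017
   = 0.4165


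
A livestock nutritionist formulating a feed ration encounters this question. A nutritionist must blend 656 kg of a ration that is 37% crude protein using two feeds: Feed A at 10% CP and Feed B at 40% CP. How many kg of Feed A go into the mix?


parts_A = CP_b - target = 40 - 37 = 3
parts_B = target - CP_a = 37 - 10 = 27
total_parts = 3 + 27 = 30
Feed A = 656 * 3 / 30 = 65.60 kg
Feed B = 656 * 27 / 30 = 590.40 kg

65.60 kg


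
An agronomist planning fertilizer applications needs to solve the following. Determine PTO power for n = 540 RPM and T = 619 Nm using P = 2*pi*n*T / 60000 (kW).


P = 2*pi*n*T / 60000
  = 2*pi * 540 * 619 / 60000
  = 2100217.52 / 60000
  = 35.00 kW


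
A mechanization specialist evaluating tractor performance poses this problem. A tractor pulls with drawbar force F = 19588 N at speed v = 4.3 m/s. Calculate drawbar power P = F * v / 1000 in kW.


P = F * v / 1000
  = 19588 * 4.3 / 1000
  = 84228.40 / 1000
  = 84.23 kW


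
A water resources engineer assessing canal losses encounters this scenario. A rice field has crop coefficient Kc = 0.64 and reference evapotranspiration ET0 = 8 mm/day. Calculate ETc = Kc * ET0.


ETc = Kc * ET0
    = 0.64 * 8
    = 5.12 mm/day


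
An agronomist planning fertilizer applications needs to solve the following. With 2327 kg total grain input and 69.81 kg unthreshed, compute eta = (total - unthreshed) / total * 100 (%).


eta = (total - unthreshed) / total * 100
    = (2327 - 69.81) / 2327 * 100
    = 2257.19 / 2327 * 100
    = 97%


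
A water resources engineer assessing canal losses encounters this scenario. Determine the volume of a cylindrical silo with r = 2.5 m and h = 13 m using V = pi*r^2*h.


V = pi * r^2 * h
  = pi * 2.5^2 * 13
  = pi * 6.25 * 13
  = 255.25 m^3


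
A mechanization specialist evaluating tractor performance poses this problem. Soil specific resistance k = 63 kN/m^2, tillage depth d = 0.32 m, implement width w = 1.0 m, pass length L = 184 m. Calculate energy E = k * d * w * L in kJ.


E = k * d * w * L
  = 63 * 0.32 * 1.0 * 184
  = 3709.44 kJ


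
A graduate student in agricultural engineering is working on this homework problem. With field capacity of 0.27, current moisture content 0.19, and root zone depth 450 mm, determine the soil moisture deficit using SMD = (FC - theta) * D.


SMD = (FC - theta) * D
    = (0.27 - 0.19) * 450
    = 0.080 * 450
    = 36 mm


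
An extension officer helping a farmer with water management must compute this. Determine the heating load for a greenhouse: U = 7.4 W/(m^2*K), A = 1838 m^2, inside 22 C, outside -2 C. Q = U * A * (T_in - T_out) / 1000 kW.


dT = 22 - (-2) = 24 K
Q = U * A * dT
  = 7.4 * 1838 * 24
  = 326428.80 W = 326.43 kW


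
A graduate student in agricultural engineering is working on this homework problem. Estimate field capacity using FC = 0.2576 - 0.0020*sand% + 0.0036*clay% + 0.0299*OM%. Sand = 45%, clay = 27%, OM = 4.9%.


FC = 0.2576 - 0.0020*45 + 0.0036*27 + 0.0299*4.9
   = 0.2576 - 0.0900 + 0.0972 + 0.1465
   = 0.4113


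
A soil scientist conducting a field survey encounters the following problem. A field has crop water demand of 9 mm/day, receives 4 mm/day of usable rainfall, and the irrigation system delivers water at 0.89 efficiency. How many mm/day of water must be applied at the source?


IWR = (ETc - Pe) / Ea
    = (9 - 4) / 0.89
    = 5 / 0.89
    = 5.62 mm/day


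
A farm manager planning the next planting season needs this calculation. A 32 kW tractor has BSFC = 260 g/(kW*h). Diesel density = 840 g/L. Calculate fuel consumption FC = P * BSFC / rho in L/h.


FC = P * BSFC / rho_fuel
   = 32 * 260 / 840
   = 8320 / 840
   = 9.90 L/h


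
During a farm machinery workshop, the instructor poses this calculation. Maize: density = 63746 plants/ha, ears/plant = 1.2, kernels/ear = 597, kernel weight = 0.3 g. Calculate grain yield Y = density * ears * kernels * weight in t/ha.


Y = density * ears * kernels * kw
  = 63746 * 1.2 * 597 * 0.3 g/ha
  = 13700290.32 g/ha
  = 13700.29 kg/ha = 13.70 t/ha


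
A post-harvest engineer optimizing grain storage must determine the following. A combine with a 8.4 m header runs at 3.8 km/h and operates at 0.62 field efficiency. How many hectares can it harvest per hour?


C = w * v * eta_f / 10
  = 8.4 * 3.8 * 0.62 / 10
  = 19.79 / 10
  = 1.98 ha/h


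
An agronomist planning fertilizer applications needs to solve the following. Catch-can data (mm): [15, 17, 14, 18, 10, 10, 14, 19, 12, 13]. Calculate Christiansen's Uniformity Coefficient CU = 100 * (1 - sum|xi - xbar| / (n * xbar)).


xbar = 142 / 10 = 14.200
sum|xi - xbar| = 24.400
CU = 100 * (1 - 24.400 / (10 * 14.200))
   = 100 * (1 - 0.1718)
   = 82.82%


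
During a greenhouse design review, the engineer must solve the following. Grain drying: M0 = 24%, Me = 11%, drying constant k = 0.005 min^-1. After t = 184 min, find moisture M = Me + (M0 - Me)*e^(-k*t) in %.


M = Me + (M0 - Me) * e^(-k*t)
  = 11 + (24 - 11) * e^(-0.005*184)
  = 11 + 13 * e^(-0.920)
  = 11 + 13 * 0.39852
  = 11 + 5.1807
  = 16.18%


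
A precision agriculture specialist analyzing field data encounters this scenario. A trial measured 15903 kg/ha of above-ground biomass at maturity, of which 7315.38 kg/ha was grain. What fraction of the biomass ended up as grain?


HI = grain_yield / biomass
   = 7315.38 / 15903
   = 0.46


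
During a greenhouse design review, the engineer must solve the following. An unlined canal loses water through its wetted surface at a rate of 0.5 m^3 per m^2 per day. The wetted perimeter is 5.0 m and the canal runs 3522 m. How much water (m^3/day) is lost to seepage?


S = C * P * L
  = 0.5 * 5.0 * 3522
  = 8805 m^3/day


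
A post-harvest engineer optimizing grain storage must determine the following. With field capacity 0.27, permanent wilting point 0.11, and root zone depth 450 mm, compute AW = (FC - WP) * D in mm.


AW = (FC - WP) * D
   = (0.27 - 0.11) * 450
   = 0.16 * 450
   = 72 mm


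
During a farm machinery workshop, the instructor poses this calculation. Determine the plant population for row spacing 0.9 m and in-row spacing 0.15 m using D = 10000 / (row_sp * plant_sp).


D = 10000 / (row_sp * plant_sp)
  = 10000 / (0.9 * 0.15)
  = 10000 / 0.1350
  = 74074.07 plants/ha


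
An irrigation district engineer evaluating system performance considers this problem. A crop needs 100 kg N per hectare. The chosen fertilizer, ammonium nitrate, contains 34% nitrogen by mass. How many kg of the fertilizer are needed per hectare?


Rate = N_required / (N_content / 100)
     = 100 / (34 / 100)
     = 100 / 0.34
     = 294.12 kg/ha


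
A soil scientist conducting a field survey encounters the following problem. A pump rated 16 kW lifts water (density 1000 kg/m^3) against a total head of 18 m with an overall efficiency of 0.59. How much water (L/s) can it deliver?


Q = (P * 1000 * eta) / (rho * g * H)
  = (16 * 1000 * 0.59) / (1000 * 9.81 * 18)
  = 9440 / 176580
  = 0.05346 m^3/s = 53.46 L/s


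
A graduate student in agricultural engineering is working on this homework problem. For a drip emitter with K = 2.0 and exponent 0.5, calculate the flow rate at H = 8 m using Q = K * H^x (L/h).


Q = K * H^x
  = 2.0 * 8^0.5
  = 2.0 * 2.8284
  = 5.66 L/h


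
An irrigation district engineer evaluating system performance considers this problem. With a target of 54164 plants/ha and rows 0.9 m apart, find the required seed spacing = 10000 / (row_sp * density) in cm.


spacing = 10000 / (row_sp * density)
        = 10000 / (0.9 * 54164)
        = 10000 / 48747.60
        = 0.20514 m = 20.51 cm


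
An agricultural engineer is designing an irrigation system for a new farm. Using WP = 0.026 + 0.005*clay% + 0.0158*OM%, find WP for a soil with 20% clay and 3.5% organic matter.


WP = 0.026 + 0.005*20 + 0.0158*3.5
   = 0.026 + 0.1000 + 0.0553
   = 0.1813


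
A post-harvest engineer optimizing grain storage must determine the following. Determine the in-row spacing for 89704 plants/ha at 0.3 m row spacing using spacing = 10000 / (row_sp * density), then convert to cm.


spacing = 10000 / (row_sp * density)
        = 10000 / (0.3 * 89704)
        = 10000 / 26911.20
        = 0.37159 m = 37.16 cm


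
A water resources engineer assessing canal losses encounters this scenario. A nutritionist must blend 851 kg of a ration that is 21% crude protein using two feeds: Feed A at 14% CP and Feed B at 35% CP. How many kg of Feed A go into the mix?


parts_A = CP_b - target = 35 - 21 = 14
parts_B = target - CP_a = 21 - 14 = 7
total_parts = 14 + 7 = 21
Feed A = 851 * 14 / 21 = 567.33 kg
Feed B = 851 * 7 / 21 = 283.67 kg

567.33 kg


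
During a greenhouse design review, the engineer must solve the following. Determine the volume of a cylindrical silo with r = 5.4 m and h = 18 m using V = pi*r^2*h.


V = pi * r^2 * h
  = pi * 5.4^2 * 18
  = pi * 29.16 * 18
  = 1648.96 m^3


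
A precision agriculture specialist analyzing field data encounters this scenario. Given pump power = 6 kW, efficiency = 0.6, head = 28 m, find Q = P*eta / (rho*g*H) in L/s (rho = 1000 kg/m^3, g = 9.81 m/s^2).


Q = (P * 1000 * eta) / (rho * g * H)
  = (6 * 1000 * 0.6) / (1000 * 9.81 * 28)
  = 3600 / 274680
  = 0.01311 m^3/s = 13.11 L/s


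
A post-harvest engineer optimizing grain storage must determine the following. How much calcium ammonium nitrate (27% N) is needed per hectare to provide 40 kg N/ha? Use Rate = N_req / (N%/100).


Rate = N_required / (N_content / 100)
     = 40 / (27 / 100)
     = 40 / 0.27
     = 148.15 kg/ha


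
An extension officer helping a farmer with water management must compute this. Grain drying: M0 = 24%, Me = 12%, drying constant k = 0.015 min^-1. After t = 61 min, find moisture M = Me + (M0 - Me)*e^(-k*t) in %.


M = Me + (M0 - Me) * e^(-k*t)
  = 12 + (24 - 12) * e^(-0.015*61)
  = 12 + 12 * e^(-0.915)
  = 12 + 12 * 0.40052
  = 12 + 4.8062
  = 16.81%


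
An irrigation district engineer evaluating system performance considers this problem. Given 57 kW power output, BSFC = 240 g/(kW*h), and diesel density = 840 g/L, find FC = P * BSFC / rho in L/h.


FC = P * BSFC / rho_fuel
   = 57 * 240 / 840
   = 13680 / 840
   = 16.29 L/h


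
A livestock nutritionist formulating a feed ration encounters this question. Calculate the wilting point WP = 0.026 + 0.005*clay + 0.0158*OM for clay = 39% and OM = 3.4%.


WP = 0.026 + 0.005*39 + 0.0158*3.4
   = 0.026 + 0.1950 + 0.0537
   = 0.2747


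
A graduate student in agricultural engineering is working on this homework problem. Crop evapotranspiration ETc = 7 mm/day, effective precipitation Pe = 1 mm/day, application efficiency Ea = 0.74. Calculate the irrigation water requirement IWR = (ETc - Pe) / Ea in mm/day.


IWR = (ETc - Pe) / Ea
    = (7 - 1) / 0.74
    = 6 / 0.74
    = 8.11 mm/day


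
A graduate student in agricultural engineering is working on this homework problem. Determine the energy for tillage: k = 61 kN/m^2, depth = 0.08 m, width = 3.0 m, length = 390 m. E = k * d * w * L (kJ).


E = k * d * w * L
  = 61 * 0.08 * 3.0 * 390
  = 5709.60 kJ


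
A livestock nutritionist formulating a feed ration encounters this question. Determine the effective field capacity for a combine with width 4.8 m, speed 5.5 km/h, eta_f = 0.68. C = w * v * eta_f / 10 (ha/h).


C = w * v * eta_f / 10
  = 4.8 * 5.5 * 0.68 / 10
  = 17.95 / 10
  = 1.80 ha/h


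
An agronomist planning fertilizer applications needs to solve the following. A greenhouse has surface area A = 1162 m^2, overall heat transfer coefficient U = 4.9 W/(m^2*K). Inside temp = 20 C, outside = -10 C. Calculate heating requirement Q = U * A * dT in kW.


dT = 20 - (-10) = 30 K
Q = U * A * dT
  = 4.9 * 1162 * 30
  = 170814 W = 170.81 kW


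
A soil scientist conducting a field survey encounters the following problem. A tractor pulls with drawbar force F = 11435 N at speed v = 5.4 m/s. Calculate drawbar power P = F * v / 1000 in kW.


P = F * v / 1000
  = 11435 * 5.4 / 1000
  = 61749 / 1000
  = 61.75 kW


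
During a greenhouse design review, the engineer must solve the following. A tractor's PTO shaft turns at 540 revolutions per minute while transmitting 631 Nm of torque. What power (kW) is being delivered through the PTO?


P = 2*pi*n*T / 60000
  = 2*pi * 540 * 631 / 60000
  = 2140932.56 / 60000
  = 35.68 kW


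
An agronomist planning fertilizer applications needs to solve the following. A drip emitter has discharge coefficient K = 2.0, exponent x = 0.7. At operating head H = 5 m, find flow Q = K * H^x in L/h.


Q = K * H^x
  = 2.0 * 5^0.7
  = 2.0 * 3.0852
  = 6.17 L/h


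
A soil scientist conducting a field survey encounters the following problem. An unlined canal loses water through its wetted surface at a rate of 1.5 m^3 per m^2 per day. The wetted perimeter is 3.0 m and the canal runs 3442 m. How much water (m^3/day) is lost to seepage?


S = C * P * L
  = 1.5 * 3.0 * 3442
  = 15489 m^3/day


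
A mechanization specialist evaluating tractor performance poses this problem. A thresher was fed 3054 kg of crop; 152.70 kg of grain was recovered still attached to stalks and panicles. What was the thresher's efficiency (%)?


eta = (total - unthreshed) / total * 100
    = (3054 - 152.70) / 3054 * 100
    = 2901.30 / 3054 * 100
    = 95%


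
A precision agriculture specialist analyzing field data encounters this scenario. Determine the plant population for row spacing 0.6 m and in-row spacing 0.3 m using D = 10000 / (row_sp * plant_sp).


D = 10000 / (row_sp * plant_sp)
  = 10000 / (0.6 * 0.3)
  = 10000 / 0.1800
  = 55555.56 plants/ha


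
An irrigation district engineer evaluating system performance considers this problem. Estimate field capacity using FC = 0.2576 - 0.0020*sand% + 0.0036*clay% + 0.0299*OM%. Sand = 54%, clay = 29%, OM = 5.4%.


FC = 0.2576 - 0.0020*54 + 0.0036*29 + 0.0299*5.4
   = 0.2576 - 0.1080 + 0.1044 + 0.1615
   = 0.4155


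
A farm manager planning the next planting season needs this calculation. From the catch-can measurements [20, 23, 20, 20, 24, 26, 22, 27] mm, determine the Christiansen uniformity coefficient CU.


xbar = 182 / 8 = 22.750
sum|xi - xbar| = 18
CU = 100 * (1 - 18 / (8 * 22.750))
   = 100 * (1 - 0.0989)
   = 90.11%


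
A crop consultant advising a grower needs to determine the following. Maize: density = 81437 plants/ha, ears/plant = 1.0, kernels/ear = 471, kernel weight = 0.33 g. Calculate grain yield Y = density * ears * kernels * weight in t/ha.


Y = density * ears * kernels * kw
  = 81437 * 1.0 * 471 * 0.33 g/ha
  = 12657752.91 g/ha
  = 12657.75 kg/ha = 12.66 t/ha


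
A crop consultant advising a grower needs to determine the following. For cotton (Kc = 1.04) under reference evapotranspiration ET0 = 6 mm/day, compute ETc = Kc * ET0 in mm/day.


ETc = Kc * ET0
    = 1.04 * 6
    = 6.24 mm/day


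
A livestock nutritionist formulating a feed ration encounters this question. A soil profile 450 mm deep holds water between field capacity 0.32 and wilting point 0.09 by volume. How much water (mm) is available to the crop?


AW = (FC - WP) * D
   = (0.32 - 0.09) * 450
   = 0.23 * 450
   = 103.50 mm


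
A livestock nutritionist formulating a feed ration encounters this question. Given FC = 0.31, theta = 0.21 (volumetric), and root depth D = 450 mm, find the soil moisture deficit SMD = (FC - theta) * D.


SMD = (FC - theta) * D
    = (0.31 - 0.21) * 450
    = 0.100 * 450
    = 45 mm


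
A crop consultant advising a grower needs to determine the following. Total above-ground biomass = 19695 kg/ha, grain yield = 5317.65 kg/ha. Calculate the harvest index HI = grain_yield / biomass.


HI = grain_yield / biomass
   = 5317.65 / 19695
   = 0.27


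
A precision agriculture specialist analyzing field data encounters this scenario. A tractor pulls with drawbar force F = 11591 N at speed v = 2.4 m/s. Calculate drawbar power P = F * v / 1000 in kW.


P = F * v / 1000
  = 11591 * 2.4 / 1000
  = 27818.40 / 1000
  = 27.82 kW


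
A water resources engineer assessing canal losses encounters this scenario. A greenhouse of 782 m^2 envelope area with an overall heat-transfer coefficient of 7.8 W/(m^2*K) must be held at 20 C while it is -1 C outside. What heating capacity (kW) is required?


dT = 20 - (-1) = 21 K
Q = U * A * dT
  = 7.8 * 782 * 21
  = 128091.60 W = 128.09 kW


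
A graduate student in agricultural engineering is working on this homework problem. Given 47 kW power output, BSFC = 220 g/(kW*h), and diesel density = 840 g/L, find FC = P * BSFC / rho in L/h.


FC = P * BSFC / rho_fuel
   = 47 * 220 / 840
   = 10340 / 840
   = 12.31 L/h


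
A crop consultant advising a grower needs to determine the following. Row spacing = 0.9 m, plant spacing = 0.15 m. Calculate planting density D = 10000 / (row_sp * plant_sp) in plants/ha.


D = 10000 / (row_sp * plant_sp)
  = 10000 / (0.9 * 0.15)
  = 10000 / 0.1350
  = 74074.07 plants/ha


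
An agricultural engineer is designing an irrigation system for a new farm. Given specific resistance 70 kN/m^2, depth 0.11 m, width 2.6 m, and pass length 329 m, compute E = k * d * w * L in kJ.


E = k * d * w * L
  = 70 * 0.11 * 2.6 * 329
  = 6586.58 kJ


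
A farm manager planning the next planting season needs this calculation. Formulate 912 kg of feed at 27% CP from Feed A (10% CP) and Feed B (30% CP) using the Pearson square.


parts_A = CP_b - target = 30 - 27 = 3
parts_B = target - CP_a = 27 - 10 = 17
total_parts = 3 + 17 = 20
Feed A = 912 * 3 / 20 = 136.80 kg
Feed B = 912 * 17 / 20 = 775.20 kg

136.80 kg


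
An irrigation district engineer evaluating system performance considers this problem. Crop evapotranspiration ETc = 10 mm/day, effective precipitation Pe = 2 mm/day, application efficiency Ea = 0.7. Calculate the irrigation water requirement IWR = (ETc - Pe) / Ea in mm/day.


IWR = (ETc - Pe) / Ea
    = (10 - 2) / 0.7
    = 8 / 0.7
    = 11.43 mm/day


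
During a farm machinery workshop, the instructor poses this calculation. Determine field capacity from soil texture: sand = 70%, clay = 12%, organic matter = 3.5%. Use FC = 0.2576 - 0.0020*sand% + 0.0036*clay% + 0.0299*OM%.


FC = 0.2576 - 0.0020*70 + 0.0036*12 + 0.0299*3.5
   = 0.2576 - 0.1400 + 0.0432 + 0.1047
   = 0.2655


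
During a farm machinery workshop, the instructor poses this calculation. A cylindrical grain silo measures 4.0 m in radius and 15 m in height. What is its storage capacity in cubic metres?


V = pi * r^2 * h
  = pi * 4.0^2 * 15
  = pi * 16 * 15
  = 753.98 m^3


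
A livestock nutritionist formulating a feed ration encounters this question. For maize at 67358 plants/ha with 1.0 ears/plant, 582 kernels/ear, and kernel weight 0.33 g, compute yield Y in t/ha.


Y = density * ears * kernels * kw
  = 67358 * 1.0 * 582 * 0.33 g/ha
  = 12936777.48 g/ha
  = 12936.78 kg/ha = 12.94 t/ha


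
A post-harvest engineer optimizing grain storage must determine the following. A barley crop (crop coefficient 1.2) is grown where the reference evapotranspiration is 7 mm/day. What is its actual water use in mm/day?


ETc = Kc * ET0
    = 1.2 * 7
    = 8.40 mm/day


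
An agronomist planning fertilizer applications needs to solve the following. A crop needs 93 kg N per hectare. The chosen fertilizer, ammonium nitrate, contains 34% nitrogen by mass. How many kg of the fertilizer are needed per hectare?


Rate = N_required / (N_content / 100)
     = 93 / (34 / 100)
     = 93 / 0.34
     = 273.53 kg/ha


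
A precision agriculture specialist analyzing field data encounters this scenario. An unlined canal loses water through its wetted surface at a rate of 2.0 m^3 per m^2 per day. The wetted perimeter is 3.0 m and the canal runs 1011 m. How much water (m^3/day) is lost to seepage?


S = C * P * L
  = 2.0 * 3.0 * 1011
  = 6066 m^3/day


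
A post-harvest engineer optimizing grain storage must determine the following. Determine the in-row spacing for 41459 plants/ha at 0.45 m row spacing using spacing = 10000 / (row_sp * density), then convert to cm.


spacing = 10000 / (row_sp * density)
        = 10000 / (0.45 * 41459)
        = 10000 / 18656.55
        = 0.53600 m = 53.60 cm


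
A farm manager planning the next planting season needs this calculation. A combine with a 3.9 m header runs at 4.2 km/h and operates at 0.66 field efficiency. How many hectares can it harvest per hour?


C = w * v * eta_f / 10
  = 3.9 * 4.2 * 0.66 / 10
  = 10.81 / 10
  = 1.08 ha/h


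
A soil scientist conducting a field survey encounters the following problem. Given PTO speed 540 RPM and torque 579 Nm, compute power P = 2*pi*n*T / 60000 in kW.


P = 2*pi*n*T / 60000
  = 2*pi * 540 * 579 / 60000
  = 1964500.72 / 60000
  = 32.74 kW
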